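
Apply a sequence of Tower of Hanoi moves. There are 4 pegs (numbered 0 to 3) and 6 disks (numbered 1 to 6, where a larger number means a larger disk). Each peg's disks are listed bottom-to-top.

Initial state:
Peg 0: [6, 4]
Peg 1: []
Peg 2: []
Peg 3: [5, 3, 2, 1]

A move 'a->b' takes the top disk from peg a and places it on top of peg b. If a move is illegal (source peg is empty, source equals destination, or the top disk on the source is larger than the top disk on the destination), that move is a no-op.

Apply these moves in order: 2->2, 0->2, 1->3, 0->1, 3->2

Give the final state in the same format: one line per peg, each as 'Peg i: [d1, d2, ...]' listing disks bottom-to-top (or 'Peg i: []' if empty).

Answer: Peg 0: []
Peg 1: [6]
Peg 2: [4, 1]
Peg 3: [5, 3, 2]

Derivation:
After move 1 (2->2):
Peg 0: [6, 4]
Peg 1: []
Peg 2: []
Peg 3: [5, 3, 2, 1]

After move 2 (0->2):
Peg 0: [6]
Peg 1: []
Peg 2: [4]
Peg 3: [5, 3, 2, 1]

After move 3 (1->3):
Peg 0: [6]
Peg 1: []
Peg 2: [4]
Peg 3: [5, 3, 2, 1]

After move 4 (0->1):
Peg 0: []
Peg 1: [6]
Peg 2: [4]
Peg 3: [5, 3, 2, 1]

After move 5 (3->2):
Peg 0: []
Peg 1: [6]
Peg 2: [4, 1]
Peg 3: [5, 3, 2]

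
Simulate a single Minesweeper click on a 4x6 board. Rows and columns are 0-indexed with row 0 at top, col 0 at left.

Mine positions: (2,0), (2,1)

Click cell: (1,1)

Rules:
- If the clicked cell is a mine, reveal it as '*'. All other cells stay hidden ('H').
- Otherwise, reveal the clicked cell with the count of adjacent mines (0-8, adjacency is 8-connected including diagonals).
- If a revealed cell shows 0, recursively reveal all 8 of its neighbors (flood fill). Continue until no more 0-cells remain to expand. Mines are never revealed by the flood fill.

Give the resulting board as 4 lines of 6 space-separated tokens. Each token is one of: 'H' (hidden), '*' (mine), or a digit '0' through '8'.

H H H H H H
H 2 H H H H
H H H H H H
H H H H H H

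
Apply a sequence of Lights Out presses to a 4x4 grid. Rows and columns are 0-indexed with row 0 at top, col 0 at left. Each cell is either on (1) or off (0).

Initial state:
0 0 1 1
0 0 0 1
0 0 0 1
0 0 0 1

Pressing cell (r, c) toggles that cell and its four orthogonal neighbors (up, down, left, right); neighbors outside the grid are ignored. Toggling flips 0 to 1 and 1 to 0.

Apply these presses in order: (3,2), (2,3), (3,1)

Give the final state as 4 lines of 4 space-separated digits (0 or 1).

After press 1 at (3,2):
0 0 1 1
0 0 0 1
0 0 1 1
0 1 1 0

After press 2 at (2,3):
0 0 1 1
0 0 0 0
0 0 0 0
0 1 1 1

After press 3 at (3,1):
0 0 1 1
0 0 0 0
0 1 0 0
1 0 0 1

Answer: 0 0 1 1
0 0 0 0
0 1 0 0
1 0 0 1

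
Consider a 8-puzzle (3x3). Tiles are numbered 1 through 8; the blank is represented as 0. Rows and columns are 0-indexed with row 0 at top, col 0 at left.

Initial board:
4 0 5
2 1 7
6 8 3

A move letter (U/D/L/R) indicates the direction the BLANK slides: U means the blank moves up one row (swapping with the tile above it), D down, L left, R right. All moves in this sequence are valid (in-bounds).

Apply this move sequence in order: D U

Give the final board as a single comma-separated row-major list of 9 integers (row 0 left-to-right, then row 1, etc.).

Answer: 4, 0, 5, 2, 1, 7, 6, 8, 3

Derivation:
After move 1 (D):
4 1 5
2 0 7
6 8 3

After move 2 (U):
4 0 5
2 1 7
6 8 3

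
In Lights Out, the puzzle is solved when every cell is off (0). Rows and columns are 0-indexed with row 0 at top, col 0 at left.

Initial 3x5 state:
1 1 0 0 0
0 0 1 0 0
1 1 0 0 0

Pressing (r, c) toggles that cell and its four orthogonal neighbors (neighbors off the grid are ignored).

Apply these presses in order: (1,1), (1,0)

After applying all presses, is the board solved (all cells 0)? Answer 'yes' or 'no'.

Answer: yes

Derivation:
After press 1 at (1,1):
1 0 0 0 0
1 1 0 0 0
1 0 0 0 0

After press 2 at (1,0):
0 0 0 0 0
0 0 0 0 0
0 0 0 0 0

Lights still on: 0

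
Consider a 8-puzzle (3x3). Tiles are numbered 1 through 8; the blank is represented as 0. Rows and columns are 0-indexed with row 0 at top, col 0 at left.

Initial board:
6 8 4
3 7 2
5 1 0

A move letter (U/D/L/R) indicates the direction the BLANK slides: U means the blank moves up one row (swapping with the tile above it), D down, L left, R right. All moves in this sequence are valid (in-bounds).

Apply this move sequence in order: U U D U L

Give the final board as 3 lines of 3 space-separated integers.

Answer: 6 0 8
3 7 4
5 1 2

Derivation:
After move 1 (U):
6 8 4
3 7 0
5 1 2

After move 2 (U):
6 8 0
3 7 4
5 1 2

After move 3 (D):
6 8 4
3 7 0
5 1 2

After move 4 (U):
6 8 0
3 7 4
5 1 2

After move 5 (L):
6 0 8
3 7 4
5 1 2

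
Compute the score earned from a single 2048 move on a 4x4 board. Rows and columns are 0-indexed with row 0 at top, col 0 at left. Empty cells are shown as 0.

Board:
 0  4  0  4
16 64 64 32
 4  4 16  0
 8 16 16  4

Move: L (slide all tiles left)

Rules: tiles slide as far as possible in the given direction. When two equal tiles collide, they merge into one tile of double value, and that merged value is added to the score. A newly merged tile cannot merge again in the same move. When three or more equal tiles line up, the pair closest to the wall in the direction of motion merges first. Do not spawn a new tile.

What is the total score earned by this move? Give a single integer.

Answer: 176

Derivation:
Slide left:
row 0: [0, 4, 0, 4] -> [8, 0, 0, 0]  score +8 (running 8)
row 1: [16, 64, 64, 32] -> [16, 128, 32, 0]  score +128 (running 136)
row 2: [4, 4, 16, 0] -> [8, 16, 0, 0]  score +8 (running 144)
row 3: [8, 16, 16, 4] -> [8, 32, 4, 0]  score +32 (running 176)
Board after move:
  8   0   0   0
 16 128  32   0
  8  16   0   0
  8  32   4   0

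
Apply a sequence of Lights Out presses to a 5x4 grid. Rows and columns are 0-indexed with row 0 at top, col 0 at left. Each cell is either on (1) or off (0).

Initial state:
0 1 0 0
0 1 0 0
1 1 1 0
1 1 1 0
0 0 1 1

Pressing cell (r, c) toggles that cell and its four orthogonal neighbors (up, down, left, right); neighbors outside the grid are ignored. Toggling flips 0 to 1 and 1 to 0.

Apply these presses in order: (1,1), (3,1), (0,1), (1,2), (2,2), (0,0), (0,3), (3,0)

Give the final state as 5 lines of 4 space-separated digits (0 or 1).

After press 1 at (1,1):
0 0 0 0
1 0 1 0
1 0 1 0
1 1 1 0
0 0 1 1

After press 2 at (3,1):
0 0 0 0
1 0 1 0
1 1 1 0
0 0 0 0
0 1 1 1

After press 3 at (0,1):
1 1 1 0
1 1 1 0
1 1 1 0
0 0 0 0
0 1 1 1

After press 4 at (1,2):
1 1 0 0
1 0 0 1
1 1 0 0
0 0 0 0
0 1 1 1

After press 5 at (2,2):
1 1 0 0
1 0 1 1
1 0 1 1
0 0 1 0
0 1 1 1

After press 6 at (0,0):
0 0 0 0
0 0 1 1
1 0 1 1
0 0 1 0
0 1 1 1

After press 7 at (0,3):
0 0 1 1
0 0 1 0
1 0 1 1
0 0 1 0
0 1 1 1

After press 8 at (3,0):
0 0 1 1
0 0 1 0
0 0 1 1
1 1 1 0
1 1 1 1

Answer: 0 0 1 1
0 0 1 0
0 0 1 1
1 1 1 0
1 1 1 1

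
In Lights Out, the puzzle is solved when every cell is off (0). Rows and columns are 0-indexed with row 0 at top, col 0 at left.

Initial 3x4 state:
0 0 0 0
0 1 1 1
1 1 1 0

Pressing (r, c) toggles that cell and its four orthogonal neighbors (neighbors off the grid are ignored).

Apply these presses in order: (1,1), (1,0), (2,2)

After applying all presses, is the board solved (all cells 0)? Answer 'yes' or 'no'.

Answer: no

Derivation:
After press 1 at (1,1):
0 1 0 0
1 0 0 1
1 0 1 0

After press 2 at (1,0):
1 1 0 0
0 1 0 1
0 0 1 0

After press 3 at (2,2):
1 1 0 0
0 1 1 1
0 1 0 1

Lights still on: 7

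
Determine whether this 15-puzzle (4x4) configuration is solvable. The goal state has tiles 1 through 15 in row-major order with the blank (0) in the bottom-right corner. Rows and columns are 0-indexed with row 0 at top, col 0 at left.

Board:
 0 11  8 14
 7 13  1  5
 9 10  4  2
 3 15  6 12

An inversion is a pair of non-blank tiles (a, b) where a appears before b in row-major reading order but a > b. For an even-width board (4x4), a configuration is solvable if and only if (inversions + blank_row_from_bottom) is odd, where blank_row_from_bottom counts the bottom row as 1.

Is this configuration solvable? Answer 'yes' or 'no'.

Answer: no

Derivation:
Inversions: 58
Blank is in row 0 (0-indexed from top), which is row 4 counting from the bottom (bottom = 1).
58 + 4 = 62, which is even, so the puzzle is not solvable.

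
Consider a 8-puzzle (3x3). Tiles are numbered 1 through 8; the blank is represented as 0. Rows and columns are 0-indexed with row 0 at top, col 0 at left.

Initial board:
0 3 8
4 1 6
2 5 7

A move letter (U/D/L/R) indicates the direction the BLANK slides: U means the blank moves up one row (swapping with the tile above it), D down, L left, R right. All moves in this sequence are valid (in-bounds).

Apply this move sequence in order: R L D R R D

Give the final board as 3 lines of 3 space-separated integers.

After move 1 (R):
3 0 8
4 1 6
2 5 7

After move 2 (L):
0 3 8
4 1 6
2 5 7

After move 3 (D):
4 3 8
0 1 6
2 5 7

After move 4 (R):
4 3 8
1 0 6
2 5 7

After move 5 (R):
4 3 8
1 6 0
2 5 7

After move 6 (D):
4 3 8
1 6 7
2 5 0

Answer: 4 3 8
1 6 7
2 5 0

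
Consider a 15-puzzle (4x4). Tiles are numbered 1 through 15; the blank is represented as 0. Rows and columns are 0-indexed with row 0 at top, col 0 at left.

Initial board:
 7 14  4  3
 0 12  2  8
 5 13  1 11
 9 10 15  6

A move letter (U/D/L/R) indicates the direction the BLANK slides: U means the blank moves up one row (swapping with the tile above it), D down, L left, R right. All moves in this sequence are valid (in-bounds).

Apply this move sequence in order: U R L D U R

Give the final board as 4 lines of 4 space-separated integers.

Answer: 14  0  4  3
 7 12  2  8
 5 13  1 11
 9 10 15  6

Derivation:
After move 1 (U):
 0 14  4  3
 7 12  2  8
 5 13  1 11
 9 10 15  6

After move 2 (R):
14  0  4  3
 7 12  2  8
 5 13  1 11
 9 10 15  6

After move 3 (L):
 0 14  4  3
 7 12  2  8
 5 13  1 11
 9 10 15  6

After move 4 (D):
 7 14  4  3
 0 12  2  8
 5 13  1 11
 9 10 15  6

After move 5 (U):
 0 14  4  3
 7 12  2  8
 5 13  1 11
 9 10 15  6

After move 6 (R):
14  0  4  3
 7 12  2  8
 5 13  1 11
 9 10 15  6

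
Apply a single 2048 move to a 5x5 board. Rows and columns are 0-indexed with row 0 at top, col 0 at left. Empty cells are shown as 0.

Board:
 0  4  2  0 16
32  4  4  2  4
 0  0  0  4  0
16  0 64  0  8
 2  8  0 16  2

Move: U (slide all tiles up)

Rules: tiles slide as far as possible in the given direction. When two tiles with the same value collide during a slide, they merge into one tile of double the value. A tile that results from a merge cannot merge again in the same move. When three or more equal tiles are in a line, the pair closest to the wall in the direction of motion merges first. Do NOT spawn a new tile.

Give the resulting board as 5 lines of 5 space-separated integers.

Answer: 32  8  2  2 16
16  8  4  4  4
 2  0 64 16  8
 0  0  0  0  2
 0  0  0  0  0

Derivation:
Slide up:
col 0: [0, 32, 0, 16, 2] -> [32, 16, 2, 0, 0]
col 1: [4, 4, 0, 0, 8] -> [8, 8, 0, 0, 0]
col 2: [2, 4, 0, 64, 0] -> [2, 4, 64, 0, 0]
col 3: [0, 2, 4, 0, 16] -> [2, 4, 16, 0, 0]
col 4: [16, 4, 0, 8, 2] -> [16, 4, 8, 2, 0]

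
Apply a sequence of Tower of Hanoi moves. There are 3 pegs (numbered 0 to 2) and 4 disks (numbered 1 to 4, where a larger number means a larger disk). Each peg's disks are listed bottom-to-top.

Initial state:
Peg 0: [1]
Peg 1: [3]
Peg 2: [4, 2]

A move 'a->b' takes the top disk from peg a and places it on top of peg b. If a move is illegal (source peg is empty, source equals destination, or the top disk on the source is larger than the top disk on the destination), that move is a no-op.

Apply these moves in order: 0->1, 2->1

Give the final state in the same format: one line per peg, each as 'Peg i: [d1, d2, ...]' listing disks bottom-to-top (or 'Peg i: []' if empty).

Answer: Peg 0: []
Peg 1: [3, 1]
Peg 2: [4, 2]

Derivation:
After move 1 (0->1):
Peg 0: []
Peg 1: [3, 1]
Peg 2: [4, 2]

After move 2 (2->1):
Peg 0: []
Peg 1: [3, 1]
Peg 2: [4, 2]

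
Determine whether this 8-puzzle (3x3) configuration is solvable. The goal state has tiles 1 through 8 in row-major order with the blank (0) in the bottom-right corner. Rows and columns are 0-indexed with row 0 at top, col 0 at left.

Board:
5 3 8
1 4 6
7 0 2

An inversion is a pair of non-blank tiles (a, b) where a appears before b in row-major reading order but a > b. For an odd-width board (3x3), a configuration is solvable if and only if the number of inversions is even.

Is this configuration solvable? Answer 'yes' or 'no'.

Inversions (pairs i<j in row-major order where tile[i] > tile[j] > 0): 14
14 is even, so the puzzle is solvable.

Answer: yes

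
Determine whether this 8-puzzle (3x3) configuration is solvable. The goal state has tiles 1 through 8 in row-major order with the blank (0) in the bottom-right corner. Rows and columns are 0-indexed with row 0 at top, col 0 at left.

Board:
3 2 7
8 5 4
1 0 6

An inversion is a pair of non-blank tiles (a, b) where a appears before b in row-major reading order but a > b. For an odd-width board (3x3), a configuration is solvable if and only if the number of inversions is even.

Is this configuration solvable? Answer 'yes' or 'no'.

Inversions (pairs i<j in row-major order where tile[i] > tile[j] > 0): 14
14 is even, so the puzzle is solvable.

Answer: yes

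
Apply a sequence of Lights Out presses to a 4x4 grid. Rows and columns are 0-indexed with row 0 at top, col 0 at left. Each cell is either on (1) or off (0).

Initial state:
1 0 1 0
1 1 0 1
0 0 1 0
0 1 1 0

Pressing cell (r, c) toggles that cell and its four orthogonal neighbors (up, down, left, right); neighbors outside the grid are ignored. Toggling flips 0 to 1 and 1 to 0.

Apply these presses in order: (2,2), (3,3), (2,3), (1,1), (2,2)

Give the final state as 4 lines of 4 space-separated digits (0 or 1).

Answer: 1 1 1 0
0 0 1 0
0 1 0 0
0 1 0 0

Derivation:
After press 1 at (2,2):
1 0 1 0
1 1 1 1
0 1 0 1
0 1 0 0

After press 2 at (3,3):
1 0 1 0
1 1 1 1
0 1 0 0
0 1 1 1

After press 3 at (2,3):
1 0 1 0
1 1 1 0
0 1 1 1
0 1 1 0

After press 4 at (1,1):
1 1 1 0
0 0 0 0
0 0 1 1
0 1 1 0

After press 5 at (2,2):
1 1 1 0
0 0 1 0
0 1 0 0
0 1 0 0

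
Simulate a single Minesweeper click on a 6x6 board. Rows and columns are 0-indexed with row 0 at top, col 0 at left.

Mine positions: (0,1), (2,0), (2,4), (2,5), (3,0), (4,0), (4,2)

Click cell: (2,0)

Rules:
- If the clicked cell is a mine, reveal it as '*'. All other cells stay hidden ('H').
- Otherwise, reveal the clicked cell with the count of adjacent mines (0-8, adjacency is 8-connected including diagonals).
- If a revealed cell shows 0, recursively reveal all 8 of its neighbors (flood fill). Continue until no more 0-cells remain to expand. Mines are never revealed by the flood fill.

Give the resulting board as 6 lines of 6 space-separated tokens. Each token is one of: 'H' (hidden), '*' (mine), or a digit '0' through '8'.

H H H H H H
H H H H H H
* H H H H H
H H H H H H
H H H H H H
H H H H H H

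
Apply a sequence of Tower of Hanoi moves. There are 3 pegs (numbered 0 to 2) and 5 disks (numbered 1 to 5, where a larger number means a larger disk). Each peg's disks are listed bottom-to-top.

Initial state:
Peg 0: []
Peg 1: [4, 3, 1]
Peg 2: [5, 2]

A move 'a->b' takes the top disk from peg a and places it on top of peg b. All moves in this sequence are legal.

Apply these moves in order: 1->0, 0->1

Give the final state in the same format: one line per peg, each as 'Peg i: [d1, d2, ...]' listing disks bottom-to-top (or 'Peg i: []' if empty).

Answer: Peg 0: []
Peg 1: [4, 3, 1]
Peg 2: [5, 2]

Derivation:
After move 1 (1->0):
Peg 0: [1]
Peg 1: [4, 3]
Peg 2: [5, 2]

After move 2 (0->1):
Peg 0: []
Peg 1: [4, 3, 1]
Peg 2: [5, 2]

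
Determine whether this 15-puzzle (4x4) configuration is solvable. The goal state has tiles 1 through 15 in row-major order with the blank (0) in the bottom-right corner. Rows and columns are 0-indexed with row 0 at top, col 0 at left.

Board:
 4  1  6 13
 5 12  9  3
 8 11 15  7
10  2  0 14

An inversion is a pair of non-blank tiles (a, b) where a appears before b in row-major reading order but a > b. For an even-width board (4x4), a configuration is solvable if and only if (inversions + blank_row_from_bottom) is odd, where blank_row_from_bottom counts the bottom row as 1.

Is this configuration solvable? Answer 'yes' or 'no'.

Inversions: 40
Blank is in row 3 (0-indexed from top), which is row 1 counting from the bottom (bottom = 1).
40 + 1 = 41, which is odd, so the puzzle is solvable.

Answer: yes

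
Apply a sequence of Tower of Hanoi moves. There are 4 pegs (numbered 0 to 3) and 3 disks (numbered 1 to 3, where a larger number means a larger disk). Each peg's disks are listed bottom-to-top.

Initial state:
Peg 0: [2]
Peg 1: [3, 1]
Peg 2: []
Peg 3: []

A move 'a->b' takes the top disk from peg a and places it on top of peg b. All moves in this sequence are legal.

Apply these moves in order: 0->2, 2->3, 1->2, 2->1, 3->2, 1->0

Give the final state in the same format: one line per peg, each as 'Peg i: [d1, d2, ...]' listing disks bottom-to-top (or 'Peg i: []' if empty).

After move 1 (0->2):
Peg 0: []
Peg 1: [3, 1]
Peg 2: [2]
Peg 3: []

After move 2 (2->3):
Peg 0: []
Peg 1: [3, 1]
Peg 2: []
Peg 3: [2]

After move 3 (1->2):
Peg 0: []
Peg 1: [3]
Peg 2: [1]
Peg 3: [2]

After move 4 (2->1):
Peg 0: []
Peg 1: [3, 1]
Peg 2: []
Peg 3: [2]

After move 5 (3->2):
Peg 0: []
Peg 1: [3, 1]
Peg 2: [2]
Peg 3: []

After move 6 (1->0):
Peg 0: [1]
Peg 1: [3]
Peg 2: [2]
Peg 3: []

Answer: Peg 0: [1]
Peg 1: [3]
Peg 2: [2]
Peg 3: []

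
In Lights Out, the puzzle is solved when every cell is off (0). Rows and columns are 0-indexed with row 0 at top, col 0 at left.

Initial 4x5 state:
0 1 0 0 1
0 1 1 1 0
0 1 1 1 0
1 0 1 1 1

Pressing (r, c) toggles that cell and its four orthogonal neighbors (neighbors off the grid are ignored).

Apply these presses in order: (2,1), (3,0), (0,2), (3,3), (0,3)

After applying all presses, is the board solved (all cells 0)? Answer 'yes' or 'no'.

After press 1 at (2,1):
0 1 0 0 1
0 0 1 1 0
1 0 0 1 0
1 1 1 1 1

After press 2 at (3,0):
0 1 0 0 1
0 0 1 1 0
0 0 0 1 0
0 0 1 1 1

After press 3 at (0,2):
0 0 1 1 1
0 0 0 1 0
0 0 0 1 0
0 0 1 1 1

After press 4 at (3,3):
0 0 1 1 1
0 0 0 1 0
0 0 0 0 0
0 0 0 0 0

After press 5 at (0,3):
0 0 0 0 0
0 0 0 0 0
0 0 0 0 0
0 0 0 0 0

Lights still on: 0

Answer: yes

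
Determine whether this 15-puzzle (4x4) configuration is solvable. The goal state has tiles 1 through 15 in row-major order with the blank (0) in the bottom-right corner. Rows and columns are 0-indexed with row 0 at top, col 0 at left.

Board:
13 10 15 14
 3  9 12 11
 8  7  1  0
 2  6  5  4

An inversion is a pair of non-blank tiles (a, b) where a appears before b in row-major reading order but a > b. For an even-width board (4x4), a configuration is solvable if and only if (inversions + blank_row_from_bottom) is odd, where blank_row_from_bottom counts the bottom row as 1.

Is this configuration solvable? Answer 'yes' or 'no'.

Inversions: 82
Blank is in row 2 (0-indexed from top), which is row 2 counting from the bottom (bottom = 1).
82 + 2 = 84, which is even, so the puzzle is not solvable.

Answer: no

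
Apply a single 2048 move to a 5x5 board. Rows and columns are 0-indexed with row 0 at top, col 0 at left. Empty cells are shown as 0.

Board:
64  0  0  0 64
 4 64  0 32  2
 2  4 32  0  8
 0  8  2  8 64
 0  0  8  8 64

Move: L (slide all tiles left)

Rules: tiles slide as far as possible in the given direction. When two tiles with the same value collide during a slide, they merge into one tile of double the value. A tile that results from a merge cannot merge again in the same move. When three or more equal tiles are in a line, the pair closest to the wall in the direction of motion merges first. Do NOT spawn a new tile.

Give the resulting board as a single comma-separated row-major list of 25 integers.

Answer: 128, 0, 0, 0, 0, 4, 64, 32, 2, 0, 2, 4, 32, 8, 0, 8, 2, 8, 64, 0, 16, 64, 0, 0, 0

Derivation:
Slide left:
row 0: [64, 0, 0, 0, 64] -> [128, 0, 0, 0, 0]
row 1: [4, 64, 0, 32, 2] -> [4, 64, 32, 2, 0]
row 2: [2, 4, 32, 0, 8] -> [2, 4, 32, 8, 0]
row 3: [0, 8, 2, 8, 64] -> [8, 2, 8, 64, 0]
row 4: [0, 0, 8, 8, 64] -> [16, 64, 0, 0, 0]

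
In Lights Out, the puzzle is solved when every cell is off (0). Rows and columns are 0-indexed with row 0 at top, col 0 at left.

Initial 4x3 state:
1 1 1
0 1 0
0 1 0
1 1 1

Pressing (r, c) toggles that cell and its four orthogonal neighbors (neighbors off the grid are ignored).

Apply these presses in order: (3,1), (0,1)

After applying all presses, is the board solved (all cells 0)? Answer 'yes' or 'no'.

Answer: yes

Derivation:
After press 1 at (3,1):
1 1 1
0 1 0
0 0 0
0 0 0

After press 2 at (0,1):
0 0 0
0 0 0
0 0 0
0 0 0

Lights still on: 0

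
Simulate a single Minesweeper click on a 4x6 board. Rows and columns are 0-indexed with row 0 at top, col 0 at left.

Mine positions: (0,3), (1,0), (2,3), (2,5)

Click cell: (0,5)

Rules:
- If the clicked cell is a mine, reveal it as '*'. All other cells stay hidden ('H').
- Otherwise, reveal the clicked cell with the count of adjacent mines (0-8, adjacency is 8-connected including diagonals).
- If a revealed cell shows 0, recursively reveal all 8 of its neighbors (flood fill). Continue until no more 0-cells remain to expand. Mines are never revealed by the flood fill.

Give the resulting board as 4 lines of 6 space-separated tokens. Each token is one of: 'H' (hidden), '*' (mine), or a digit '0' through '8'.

H H H H 1 0
H H H H 3 1
H H H H H H
H H H H H H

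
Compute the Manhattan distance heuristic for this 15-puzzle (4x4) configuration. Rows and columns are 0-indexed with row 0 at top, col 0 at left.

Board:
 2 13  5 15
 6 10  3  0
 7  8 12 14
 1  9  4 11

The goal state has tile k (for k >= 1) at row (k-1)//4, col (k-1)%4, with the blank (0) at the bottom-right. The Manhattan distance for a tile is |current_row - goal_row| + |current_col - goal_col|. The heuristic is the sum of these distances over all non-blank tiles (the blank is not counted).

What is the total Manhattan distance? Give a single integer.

Answer: 36

Derivation:
Tile 2: at (0,0), goal (0,1), distance |0-0|+|0-1| = 1
Tile 13: at (0,1), goal (3,0), distance |0-3|+|1-0| = 4
Tile 5: at (0,2), goal (1,0), distance |0-1|+|2-0| = 3
Tile 15: at (0,3), goal (3,2), distance |0-3|+|3-2| = 4
Tile 6: at (1,0), goal (1,1), distance |1-1|+|0-1| = 1
Tile 10: at (1,1), goal (2,1), distance |1-2|+|1-1| = 1
Tile 3: at (1,2), goal (0,2), distance |1-0|+|2-2| = 1
Tile 7: at (2,0), goal (1,2), distance |2-1|+|0-2| = 3
Tile 8: at (2,1), goal (1,3), distance |2-1|+|1-3| = 3
Tile 12: at (2,2), goal (2,3), distance |2-2|+|2-3| = 1
Tile 14: at (2,3), goal (3,1), distance |2-3|+|3-1| = 3
Tile 1: at (3,0), goal (0,0), distance |3-0|+|0-0| = 3
Tile 9: at (3,1), goal (2,0), distance |3-2|+|1-0| = 2
Tile 4: at (3,2), goal (0,3), distance |3-0|+|2-3| = 4
Tile 11: at (3,3), goal (2,2), distance |3-2|+|3-2| = 2
Sum: 1 + 4 + 3 + 4 + 1 + 1 + 1 + 3 + 3 + 1 + 3 + 3 + 2 + 4 + 2 = 36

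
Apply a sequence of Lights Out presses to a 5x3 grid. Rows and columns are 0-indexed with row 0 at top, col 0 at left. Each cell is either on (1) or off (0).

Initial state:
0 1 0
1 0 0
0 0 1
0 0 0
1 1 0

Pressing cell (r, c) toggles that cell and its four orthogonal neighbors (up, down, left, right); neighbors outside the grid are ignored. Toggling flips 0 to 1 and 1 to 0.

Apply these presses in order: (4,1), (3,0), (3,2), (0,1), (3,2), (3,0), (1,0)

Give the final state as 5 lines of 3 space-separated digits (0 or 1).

After press 1 at (4,1):
0 1 0
1 0 0
0 0 1
0 1 0
0 0 1

After press 2 at (3,0):
0 1 0
1 0 0
1 0 1
1 0 0
1 0 1

After press 3 at (3,2):
0 1 0
1 0 0
1 0 0
1 1 1
1 0 0

After press 4 at (0,1):
1 0 1
1 1 0
1 0 0
1 1 1
1 0 0

After press 5 at (3,2):
1 0 1
1 1 0
1 0 1
1 0 0
1 0 1

After press 6 at (3,0):
1 0 1
1 1 0
0 0 1
0 1 0
0 0 1

After press 7 at (1,0):
0 0 1
0 0 0
1 0 1
0 1 0
0 0 1

Answer: 0 0 1
0 0 0
1 0 1
0 1 0
0 0 1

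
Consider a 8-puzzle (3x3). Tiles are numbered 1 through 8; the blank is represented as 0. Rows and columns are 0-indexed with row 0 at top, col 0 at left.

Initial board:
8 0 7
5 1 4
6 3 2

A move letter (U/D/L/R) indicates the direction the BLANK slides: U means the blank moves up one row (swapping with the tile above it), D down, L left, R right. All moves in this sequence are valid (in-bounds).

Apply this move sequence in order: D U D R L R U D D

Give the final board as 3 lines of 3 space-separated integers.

After move 1 (D):
8 1 7
5 0 4
6 3 2

After move 2 (U):
8 0 7
5 1 4
6 3 2

After move 3 (D):
8 1 7
5 0 4
6 3 2

After move 4 (R):
8 1 7
5 4 0
6 3 2

After move 5 (L):
8 1 7
5 0 4
6 3 2

After move 6 (R):
8 1 7
5 4 0
6 3 2

After move 7 (U):
8 1 0
5 4 7
6 3 2

After move 8 (D):
8 1 7
5 4 0
6 3 2

After move 9 (D):
8 1 7
5 4 2
6 3 0

Answer: 8 1 7
5 4 2
6 3 0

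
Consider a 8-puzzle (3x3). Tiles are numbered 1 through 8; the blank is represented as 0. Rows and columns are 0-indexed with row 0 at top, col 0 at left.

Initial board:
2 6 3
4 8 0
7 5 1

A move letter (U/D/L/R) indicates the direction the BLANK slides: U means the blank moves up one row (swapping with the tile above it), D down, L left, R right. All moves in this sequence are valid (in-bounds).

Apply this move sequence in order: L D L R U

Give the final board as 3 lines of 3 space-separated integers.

After move 1 (L):
2 6 3
4 0 8
7 5 1

After move 2 (D):
2 6 3
4 5 8
7 0 1

After move 3 (L):
2 6 3
4 5 8
0 7 1

After move 4 (R):
2 6 3
4 5 8
7 0 1

After move 5 (U):
2 6 3
4 0 8
7 5 1

Answer: 2 6 3
4 0 8
7 5 1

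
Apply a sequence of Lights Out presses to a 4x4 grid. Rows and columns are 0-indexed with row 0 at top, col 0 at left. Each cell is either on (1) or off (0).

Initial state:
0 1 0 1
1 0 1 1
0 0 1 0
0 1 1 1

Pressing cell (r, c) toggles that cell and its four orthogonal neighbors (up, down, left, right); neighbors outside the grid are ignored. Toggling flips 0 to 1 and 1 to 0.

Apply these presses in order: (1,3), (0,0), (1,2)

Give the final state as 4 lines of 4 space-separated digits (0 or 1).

Answer: 1 0 1 0
0 1 1 1
0 0 0 1
0 1 1 1

Derivation:
After press 1 at (1,3):
0 1 0 0
1 0 0 0
0 0 1 1
0 1 1 1

After press 2 at (0,0):
1 0 0 0
0 0 0 0
0 0 1 1
0 1 1 1

After press 3 at (1,2):
1 0 1 0
0 1 1 1
0 0 0 1
0 1 1 1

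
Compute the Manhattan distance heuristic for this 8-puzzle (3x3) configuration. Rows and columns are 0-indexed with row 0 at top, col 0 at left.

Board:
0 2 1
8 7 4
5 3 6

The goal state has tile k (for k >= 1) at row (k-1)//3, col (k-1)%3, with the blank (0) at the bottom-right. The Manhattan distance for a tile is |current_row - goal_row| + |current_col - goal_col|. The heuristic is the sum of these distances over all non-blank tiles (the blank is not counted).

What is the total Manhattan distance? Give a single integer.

Tile 2: at (0,1), goal (0,1), distance |0-0|+|1-1| = 0
Tile 1: at (0,2), goal (0,0), distance |0-0|+|2-0| = 2
Tile 8: at (1,0), goal (2,1), distance |1-2|+|0-1| = 2
Tile 7: at (1,1), goal (2,0), distance |1-2|+|1-0| = 2
Tile 4: at (1,2), goal (1,0), distance |1-1|+|2-0| = 2
Tile 5: at (2,0), goal (1,1), distance |2-1|+|0-1| = 2
Tile 3: at (2,1), goal (0,2), distance |2-0|+|1-2| = 3
Tile 6: at (2,2), goal (1,2), distance |2-1|+|2-2| = 1
Sum: 0 + 2 + 2 + 2 + 2 + 2 + 3 + 1 = 14

Answer: 14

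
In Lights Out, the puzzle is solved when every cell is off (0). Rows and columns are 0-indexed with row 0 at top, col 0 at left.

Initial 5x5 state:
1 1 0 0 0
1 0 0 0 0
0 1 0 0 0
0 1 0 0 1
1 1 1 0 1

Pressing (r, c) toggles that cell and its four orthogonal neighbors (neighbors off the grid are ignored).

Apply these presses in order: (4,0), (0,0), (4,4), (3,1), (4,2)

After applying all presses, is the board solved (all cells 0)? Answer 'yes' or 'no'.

Answer: yes

Derivation:
After press 1 at (4,0):
1 1 0 0 0
1 0 0 0 0
0 1 0 0 0
1 1 0 0 1
0 0 1 0 1

After press 2 at (0,0):
0 0 0 0 0
0 0 0 0 0
0 1 0 0 0
1 1 0 0 1
0 0 1 0 1

After press 3 at (4,4):
0 0 0 0 0
0 0 0 0 0
0 1 0 0 0
1 1 0 0 0
0 0 1 1 0

After press 4 at (3,1):
0 0 0 0 0
0 0 0 0 0
0 0 0 0 0
0 0 1 0 0
0 1 1 1 0

After press 5 at (4,2):
0 0 0 0 0
0 0 0 0 0
0 0 0 0 0
0 0 0 0 0
0 0 0 0 0

Lights still on: 0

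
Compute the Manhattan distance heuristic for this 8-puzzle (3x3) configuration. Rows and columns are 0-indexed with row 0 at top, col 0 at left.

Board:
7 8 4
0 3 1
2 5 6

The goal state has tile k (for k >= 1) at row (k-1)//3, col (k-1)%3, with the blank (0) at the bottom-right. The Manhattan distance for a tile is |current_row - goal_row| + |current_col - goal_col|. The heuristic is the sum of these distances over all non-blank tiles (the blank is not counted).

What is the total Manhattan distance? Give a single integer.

Answer: 17

Derivation:
Tile 7: (0,0)->(2,0) = 2
Tile 8: (0,1)->(2,1) = 2
Tile 4: (0,2)->(1,0) = 3
Tile 3: (1,1)->(0,2) = 2
Tile 1: (1,2)->(0,0) = 3
Tile 2: (2,0)->(0,1) = 3
Tile 5: (2,1)->(1,1) = 1
Tile 6: (2,2)->(1,2) = 1
Sum: 2 + 2 + 3 + 2 + 3 + 3 + 1 + 1 = 17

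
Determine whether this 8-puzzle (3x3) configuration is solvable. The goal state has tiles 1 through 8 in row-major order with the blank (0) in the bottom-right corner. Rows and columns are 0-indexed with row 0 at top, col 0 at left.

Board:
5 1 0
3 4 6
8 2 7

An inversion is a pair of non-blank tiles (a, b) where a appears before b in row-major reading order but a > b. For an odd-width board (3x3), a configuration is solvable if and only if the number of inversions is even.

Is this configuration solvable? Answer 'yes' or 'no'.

Inversions (pairs i<j in row-major order where tile[i] > tile[j] > 0): 9
9 is odd, so the puzzle is not solvable.

Answer: no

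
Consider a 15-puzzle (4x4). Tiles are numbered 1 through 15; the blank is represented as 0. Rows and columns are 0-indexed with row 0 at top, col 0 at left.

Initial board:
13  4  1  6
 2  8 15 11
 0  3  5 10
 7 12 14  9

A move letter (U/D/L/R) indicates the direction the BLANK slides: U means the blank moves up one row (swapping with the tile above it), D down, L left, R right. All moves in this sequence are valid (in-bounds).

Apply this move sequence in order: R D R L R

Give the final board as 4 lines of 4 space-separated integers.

Answer: 13  4  1  6
 2  8 15 11
 3 12  5 10
 7 14  0  9

Derivation:
After move 1 (R):
13  4  1  6
 2  8 15 11
 3  0  5 10
 7 12 14  9

After move 2 (D):
13  4  1  6
 2  8 15 11
 3 12  5 10
 7  0 14  9

After move 3 (R):
13  4  1  6
 2  8 15 11
 3 12  5 10
 7 14  0  9

After move 4 (L):
13  4  1  6
 2  8 15 11
 3 12  5 10
 7  0 14  9

After move 5 (R):
13  4  1  6
 2  8 15 11
 3 12  5 10
 7 14  0  9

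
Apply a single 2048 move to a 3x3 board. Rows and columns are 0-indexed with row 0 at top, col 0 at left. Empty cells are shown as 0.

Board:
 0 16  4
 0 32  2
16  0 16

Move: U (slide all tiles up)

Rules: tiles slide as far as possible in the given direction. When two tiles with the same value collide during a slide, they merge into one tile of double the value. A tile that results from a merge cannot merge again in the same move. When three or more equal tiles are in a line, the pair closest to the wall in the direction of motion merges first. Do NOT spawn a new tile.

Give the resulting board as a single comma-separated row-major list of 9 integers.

Answer: 16, 16, 4, 0, 32, 2, 0, 0, 16

Derivation:
Slide up:
col 0: [0, 0, 16] -> [16, 0, 0]
col 1: [16, 32, 0] -> [16, 32, 0]
col 2: [4, 2, 16] -> [4, 2, 16]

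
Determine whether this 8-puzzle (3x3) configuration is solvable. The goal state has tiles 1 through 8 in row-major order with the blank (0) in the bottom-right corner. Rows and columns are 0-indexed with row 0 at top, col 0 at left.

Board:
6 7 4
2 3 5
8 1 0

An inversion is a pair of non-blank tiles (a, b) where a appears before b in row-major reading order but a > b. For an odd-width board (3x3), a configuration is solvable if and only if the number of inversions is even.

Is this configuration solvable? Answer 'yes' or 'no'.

Answer: no

Derivation:
Inversions (pairs i<j in row-major order where tile[i] > tile[j] > 0): 17
17 is odd, so the puzzle is not solvable.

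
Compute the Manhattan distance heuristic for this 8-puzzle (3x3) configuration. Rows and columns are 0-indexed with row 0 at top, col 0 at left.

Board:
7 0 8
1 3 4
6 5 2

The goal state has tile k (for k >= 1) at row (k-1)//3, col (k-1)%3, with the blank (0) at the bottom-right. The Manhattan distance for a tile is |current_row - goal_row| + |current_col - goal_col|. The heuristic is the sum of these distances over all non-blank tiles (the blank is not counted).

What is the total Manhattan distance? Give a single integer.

Tile 7: at (0,0), goal (2,0), distance |0-2|+|0-0| = 2
Tile 8: at (0,2), goal (2,1), distance |0-2|+|2-1| = 3
Tile 1: at (1,0), goal (0,0), distance |1-0|+|0-0| = 1
Tile 3: at (1,1), goal (0,2), distance |1-0|+|1-2| = 2
Tile 4: at (1,2), goal (1,0), distance |1-1|+|2-0| = 2
Tile 6: at (2,0), goal (1,2), distance |2-1|+|0-2| = 3
Tile 5: at (2,1), goal (1,1), distance |2-1|+|1-1| = 1
Tile 2: at (2,2), goal (0,1), distance |2-0|+|2-1| = 3
Sum: 2 + 3 + 1 + 2 + 2 + 3 + 1 + 3 = 17

Answer: 17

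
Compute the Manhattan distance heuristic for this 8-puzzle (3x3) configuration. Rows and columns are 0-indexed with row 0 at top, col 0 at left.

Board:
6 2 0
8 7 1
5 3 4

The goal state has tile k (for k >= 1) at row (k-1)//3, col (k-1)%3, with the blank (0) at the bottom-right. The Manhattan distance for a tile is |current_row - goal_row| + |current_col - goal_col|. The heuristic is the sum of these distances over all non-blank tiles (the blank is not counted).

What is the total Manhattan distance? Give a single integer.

Tile 6: (0,0)->(1,2) = 3
Tile 2: (0,1)->(0,1) = 0
Tile 8: (1,0)->(2,1) = 2
Tile 7: (1,1)->(2,0) = 2
Tile 1: (1,2)->(0,0) = 3
Tile 5: (2,0)->(1,1) = 2
Tile 3: (2,1)->(0,2) = 3
Tile 4: (2,2)->(1,0) = 3
Sum: 3 + 0 + 2 + 2 + 3 + 2 + 3 + 3 = 18

Answer: 18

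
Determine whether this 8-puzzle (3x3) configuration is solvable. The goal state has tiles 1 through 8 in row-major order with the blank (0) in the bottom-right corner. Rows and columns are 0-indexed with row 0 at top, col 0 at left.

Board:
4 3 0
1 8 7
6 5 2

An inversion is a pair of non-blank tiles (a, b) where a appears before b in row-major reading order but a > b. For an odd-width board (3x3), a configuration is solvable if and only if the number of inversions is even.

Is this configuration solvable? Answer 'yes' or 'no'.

Inversions (pairs i<j in row-major order where tile[i] > tile[j] > 0): 15
15 is odd, so the puzzle is not solvable.

Answer: no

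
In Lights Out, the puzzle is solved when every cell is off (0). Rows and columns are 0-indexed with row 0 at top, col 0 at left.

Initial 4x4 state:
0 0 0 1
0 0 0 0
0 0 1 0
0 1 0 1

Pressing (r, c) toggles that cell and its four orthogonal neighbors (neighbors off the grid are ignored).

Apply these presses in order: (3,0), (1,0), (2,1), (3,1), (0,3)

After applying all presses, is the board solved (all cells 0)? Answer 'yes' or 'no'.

Answer: no

Derivation:
After press 1 at (3,0):
0 0 0 1
0 0 0 0
1 0 1 0
1 0 0 1

After press 2 at (1,0):
1 0 0 1
1 1 0 0
0 0 1 0
1 0 0 1

After press 3 at (2,1):
1 0 0 1
1 0 0 0
1 1 0 0
1 1 0 1

After press 4 at (3,1):
1 0 0 1
1 0 0 0
1 0 0 0
0 0 1 1

After press 5 at (0,3):
1 0 1 0
1 0 0 1
1 0 0 0
0 0 1 1

Lights still on: 7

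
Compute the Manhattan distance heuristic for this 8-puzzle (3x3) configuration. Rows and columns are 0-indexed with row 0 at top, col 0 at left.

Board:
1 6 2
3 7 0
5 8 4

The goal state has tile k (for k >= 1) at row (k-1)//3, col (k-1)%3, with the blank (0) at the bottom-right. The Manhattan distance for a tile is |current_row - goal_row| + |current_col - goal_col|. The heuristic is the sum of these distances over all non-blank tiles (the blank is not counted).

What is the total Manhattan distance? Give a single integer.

Tile 1: at (0,0), goal (0,0), distance |0-0|+|0-0| = 0
Tile 6: at (0,1), goal (1,2), distance |0-1|+|1-2| = 2
Tile 2: at (0,2), goal (0,1), distance |0-0|+|2-1| = 1
Tile 3: at (1,0), goal (0,2), distance |1-0|+|0-2| = 3
Tile 7: at (1,1), goal (2,0), distance |1-2|+|1-0| = 2
Tile 5: at (2,0), goal (1,1), distance |2-1|+|0-1| = 2
Tile 8: at (2,1), goal (2,1), distance |2-2|+|1-1| = 0
Tile 4: at (2,2), goal (1,0), distance |2-1|+|2-0| = 3
Sum: 0 + 2 + 1 + 3 + 2 + 2 + 0 + 3 = 13

Answer: 13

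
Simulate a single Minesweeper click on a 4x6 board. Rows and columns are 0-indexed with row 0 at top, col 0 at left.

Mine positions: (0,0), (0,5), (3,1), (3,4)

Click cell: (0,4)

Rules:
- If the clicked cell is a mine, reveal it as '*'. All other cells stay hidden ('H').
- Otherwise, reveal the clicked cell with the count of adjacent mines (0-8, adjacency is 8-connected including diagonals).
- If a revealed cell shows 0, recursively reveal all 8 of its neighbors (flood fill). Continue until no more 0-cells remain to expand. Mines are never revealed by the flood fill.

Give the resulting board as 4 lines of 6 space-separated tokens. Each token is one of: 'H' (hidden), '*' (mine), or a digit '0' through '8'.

H H H H 1 H
H H H H H H
H H H H H H
H H H H H H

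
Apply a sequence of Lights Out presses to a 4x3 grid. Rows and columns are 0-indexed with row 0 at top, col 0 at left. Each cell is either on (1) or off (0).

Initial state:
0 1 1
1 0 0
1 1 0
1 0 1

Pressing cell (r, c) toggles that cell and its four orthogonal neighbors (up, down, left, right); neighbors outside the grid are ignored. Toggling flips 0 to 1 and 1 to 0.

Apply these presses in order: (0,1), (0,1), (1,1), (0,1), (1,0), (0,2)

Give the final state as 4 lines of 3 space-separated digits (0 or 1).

After press 1 at (0,1):
1 0 0
1 1 0
1 1 0
1 0 1

After press 2 at (0,1):
0 1 1
1 0 0
1 1 0
1 0 1

After press 3 at (1,1):
0 0 1
0 1 1
1 0 0
1 0 1

After press 4 at (0,1):
1 1 0
0 0 1
1 0 0
1 0 1

After press 5 at (1,0):
0 1 0
1 1 1
0 0 0
1 0 1

After press 6 at (0,2):
0 0 1
1 1 0
0 0 0
1 0 1

Answer: 0 0 1
1 1 0
0 0 0
1 0 1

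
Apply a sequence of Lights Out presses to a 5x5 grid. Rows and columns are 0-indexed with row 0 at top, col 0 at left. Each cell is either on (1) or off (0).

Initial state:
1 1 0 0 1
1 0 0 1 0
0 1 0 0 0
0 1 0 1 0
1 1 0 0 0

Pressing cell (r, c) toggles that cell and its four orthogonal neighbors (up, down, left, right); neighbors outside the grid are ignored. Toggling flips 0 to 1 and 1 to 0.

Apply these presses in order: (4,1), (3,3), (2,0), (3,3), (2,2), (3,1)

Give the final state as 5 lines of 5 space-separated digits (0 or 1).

Answer: 1 1 0 0 1
0 0 1 1 0
1 0 1 1 0
0 1 0 1 0
0 1 1 0 0

Derivation:
After press 1 at (4,1):
1 1 0 0 1
1 0 0 1 0
0 1 0 0 0
0 0 0 1 0
0 0 1 0 0

After press 2 at (3,3):
1 1 0 0 1
1 0 0 1 0
0 1 0 1 0
0 0 1 0 1
0 0 1 1 0

After press 3 at (2,0):
1 1 0 0 1
0 0 0 1 0
1 0 0 1 0
1 0 1 0 1
0 0 1 1 0

After press 4 at (3,3):
1 1 0 0 1
0 0 0 1 0
1 0 0 0 0
1 0 0 1 0
0 0 1 0 0

After press 5 at (2,2):
1 1 0 0 1
0 0 1 1 0
1 1 1 1 0
1 0 1 1 0
0 0 1 0 0

After press 6 at (3,1):
1 1 0 0 1
0 0 1 1 0
1 0 1 1 0
0 1 0 1 0
0 1 1 0 0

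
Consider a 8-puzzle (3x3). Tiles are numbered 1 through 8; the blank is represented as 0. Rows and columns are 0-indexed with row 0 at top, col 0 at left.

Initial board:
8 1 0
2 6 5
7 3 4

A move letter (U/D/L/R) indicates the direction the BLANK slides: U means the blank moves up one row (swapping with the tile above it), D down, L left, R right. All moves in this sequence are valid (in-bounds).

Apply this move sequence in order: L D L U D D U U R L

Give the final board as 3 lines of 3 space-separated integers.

After move 1 (L):
8 0 1
2 6 5
7 3 4

After move 2 (D):
8 6 1
2 0 5
7 3 4

After move 3 (L):
8 6 1
0 2 5
7 3 4

After move 4 (U):
0 6 1
8 2 5
7 3 4

After move 5 (D):
8 6 1
0 2 5
7 3 4

After move 6 (D):
8 6 1
7 2 5
0 3 4

After move 7 (U):
8 6 1
0 2 5
7 3 4

After move 8 (U):
0 6 1
8 2 5
7 3 4

After move 9 (R):
6 0 1
8 2 5
7 3 4

After move 10 (L):
0 6 1
8 2 5
7 3 4

Answer: 0 6 1
8 2 5
7 3 4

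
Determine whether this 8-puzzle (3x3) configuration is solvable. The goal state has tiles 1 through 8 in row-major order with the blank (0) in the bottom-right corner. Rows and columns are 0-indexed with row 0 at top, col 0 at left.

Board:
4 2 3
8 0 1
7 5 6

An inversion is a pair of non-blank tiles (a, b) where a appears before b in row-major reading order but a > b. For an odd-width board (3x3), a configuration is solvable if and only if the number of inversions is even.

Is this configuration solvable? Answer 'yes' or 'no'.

Answer: no

Derivation:
Inversions (pairs i<j in row-major order where tile[i] > tile[j] > 0): 11
11 is odd, so the puzzle is not solvable.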